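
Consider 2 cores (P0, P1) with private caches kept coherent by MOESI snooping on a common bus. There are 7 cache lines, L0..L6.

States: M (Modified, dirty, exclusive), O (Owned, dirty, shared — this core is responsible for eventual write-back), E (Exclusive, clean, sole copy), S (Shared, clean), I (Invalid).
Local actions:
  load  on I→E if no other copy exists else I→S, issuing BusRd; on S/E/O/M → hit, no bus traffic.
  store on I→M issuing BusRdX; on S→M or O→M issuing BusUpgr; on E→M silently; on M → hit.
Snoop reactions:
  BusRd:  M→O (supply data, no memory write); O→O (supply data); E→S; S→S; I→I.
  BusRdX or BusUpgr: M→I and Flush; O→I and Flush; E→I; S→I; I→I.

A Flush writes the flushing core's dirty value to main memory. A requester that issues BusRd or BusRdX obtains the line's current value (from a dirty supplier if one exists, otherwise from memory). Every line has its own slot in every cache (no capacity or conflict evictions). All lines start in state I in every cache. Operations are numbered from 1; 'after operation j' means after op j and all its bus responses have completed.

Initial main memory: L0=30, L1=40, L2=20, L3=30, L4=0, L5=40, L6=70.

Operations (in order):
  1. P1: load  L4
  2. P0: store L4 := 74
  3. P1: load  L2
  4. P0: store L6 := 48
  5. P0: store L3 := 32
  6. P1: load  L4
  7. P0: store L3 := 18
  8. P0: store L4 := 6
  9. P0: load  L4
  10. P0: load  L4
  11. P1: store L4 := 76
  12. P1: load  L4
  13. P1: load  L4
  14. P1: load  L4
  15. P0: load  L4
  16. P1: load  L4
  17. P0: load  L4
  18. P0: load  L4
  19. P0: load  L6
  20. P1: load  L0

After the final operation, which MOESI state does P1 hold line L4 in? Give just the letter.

1. P1: load  L4  bus=[BusRd]  L4: P0=I P1=E  mem[L4]=0
2. P0: store L4 := 74  bus=[BusRdX]  L4: P0=M P1=I  mem[L4]=0
3. P1: load  L2  bus=[BusRd]  L2: P0=I P1=E  mem[L2]=20
4. P0: store L6 := 48  bus=[BusRdX]  L6: P0=M P1=I  mem[L6]=70
5. P0: store L3 := 32  bus=[BusRdX]  L3: P0=M P1=I  mem[L3]=30
6. P1: load  L4  bus=[BusRd]  L4: P0=O P1=S  mem[L4]=0
7. P0: store L3 := 18  bus=[-]  L3: P0=M P1=I  mem[L3]=30
8. P0: store L4 := 6  bus=[BusUpgr]  L4: P0=M P1=I  mem[L4]=0
9. P0: load  L4  bus=[-]  L4: P0=M P1=I  mem[L4]=0
10. P0: load  L4  bus=[-]  L4: P0=M P1=I  mem[L4]=0
11. P1: store L4 := 76  bus=[BusRdX,Flush]  L4: P0=I P1=M  mem[L4]=6
12. P1: load  L4  bus=[-]  L4: P0=I P1=M  mem[L4]=6
13. P1: load  L4  bus=[-]  L4: P0=I P1=M  mem[L4]=6
14. P1: load  L4  bus=[-]  L4: P0=I P1=M  mem[L4]=6
15. P0: load  L4  bus=[BusRd]  L4: P0=S P1=O  mem[L4]=6
16. P1: load  L4  bus=[-]  L4: P0=S P1=O  mem[L4]=6
17. P0: load  L4  bus=[-]  L4: P0=S P1=O  mem[L4]=6
18. P0: load  L4  bus=[-]  L4: P0=S P1=O  mem[L4]=6
19. P0: load  L6  bus=[-]  L6: P0=M P1=I  mem[L6]=70
20. P1: load  L0  bus=[BusRd]  L0: P0=I P1=E  mem[L0]=30

state = O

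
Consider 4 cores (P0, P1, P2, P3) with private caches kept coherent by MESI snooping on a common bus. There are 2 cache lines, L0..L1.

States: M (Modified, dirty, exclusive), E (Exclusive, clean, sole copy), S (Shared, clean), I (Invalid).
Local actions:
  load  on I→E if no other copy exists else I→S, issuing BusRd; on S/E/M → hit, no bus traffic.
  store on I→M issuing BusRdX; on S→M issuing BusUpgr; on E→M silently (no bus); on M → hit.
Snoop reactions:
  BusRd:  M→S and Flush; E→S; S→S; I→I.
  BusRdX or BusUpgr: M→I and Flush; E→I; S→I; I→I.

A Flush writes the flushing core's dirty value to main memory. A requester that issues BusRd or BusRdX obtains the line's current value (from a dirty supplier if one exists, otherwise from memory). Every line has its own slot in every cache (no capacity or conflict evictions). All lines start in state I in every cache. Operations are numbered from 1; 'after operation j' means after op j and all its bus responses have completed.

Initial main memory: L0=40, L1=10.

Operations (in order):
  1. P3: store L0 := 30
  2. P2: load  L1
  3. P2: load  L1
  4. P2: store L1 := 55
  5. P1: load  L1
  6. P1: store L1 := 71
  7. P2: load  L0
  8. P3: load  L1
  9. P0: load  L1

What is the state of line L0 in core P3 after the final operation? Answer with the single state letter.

1. P3: store L0 := 30  bus=[BusRdX]  L0: P0=I P1=I P2=I P3=M  mem[L0]=40
2. P2: load  L1  bus=[BusRd]  L1: P0=I P1=I P2=E P3=I  mem[L1]=10
3. P2: load  L1  bus=[-]  L1: P0=I P1=I P2=E P3=I  mem[L1]=10
4. P2: store L1 := 55  bus=[-]  L1: P0=I P1=I P2=M P3=I  mem[L1]=10
5. P1: load  L1  bus=[BusRd,Flush]  L1: P0=I P1=S P2=S P3=I  mem[L1]=55
6. P1: store L1 := 71  bus=[BusUpgr]  L1: P0=I P1=M P2=I P3=I  mem[L1]=55
7. P2: load  L0  bus=[BusRd,Flush]  L0: P0=I P1=I P2=S P3=S  mem[L0]=30
8. P3: load  L1  bus=[BusRd,Flush]  L1: P0=I P1=S P2=I P3=S  mem[L1]=71
9. P0: load  L1  bus=[BusRd]  L1: P0=S P1=S P2=I P3=S  mem[L1]=71

state = S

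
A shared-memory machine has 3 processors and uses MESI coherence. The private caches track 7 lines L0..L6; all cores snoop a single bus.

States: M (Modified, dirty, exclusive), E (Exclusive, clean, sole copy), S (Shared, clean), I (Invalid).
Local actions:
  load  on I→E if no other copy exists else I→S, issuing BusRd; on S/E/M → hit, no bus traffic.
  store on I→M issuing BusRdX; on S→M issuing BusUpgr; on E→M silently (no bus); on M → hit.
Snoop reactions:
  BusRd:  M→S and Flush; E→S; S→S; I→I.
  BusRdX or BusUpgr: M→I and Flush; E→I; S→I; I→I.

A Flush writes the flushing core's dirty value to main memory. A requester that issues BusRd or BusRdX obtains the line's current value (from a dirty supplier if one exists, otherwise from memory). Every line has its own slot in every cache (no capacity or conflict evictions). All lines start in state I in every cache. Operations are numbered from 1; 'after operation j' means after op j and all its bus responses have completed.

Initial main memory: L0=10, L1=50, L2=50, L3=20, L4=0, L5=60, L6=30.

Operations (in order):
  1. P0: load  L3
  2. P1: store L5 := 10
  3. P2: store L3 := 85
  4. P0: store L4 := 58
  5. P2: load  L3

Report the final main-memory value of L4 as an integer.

  op1 P0: load  L3 → E/I/I on L3; bus BusRd; mem=20
  op2 P1: store L5 := 10 → I/M/I on L5; bus BusRdX; mem=60
  op3 P2: store L3 := 85 → I/I/M on L3; bus BusRdX; mem=20
  op4 P0: store L4 := 58 → M/I/I on L4; bus BusRdX; mem=0
  op5 P2: load  L3 → I/I/M on L3; bus (none); mem=20

memory[L4] = 0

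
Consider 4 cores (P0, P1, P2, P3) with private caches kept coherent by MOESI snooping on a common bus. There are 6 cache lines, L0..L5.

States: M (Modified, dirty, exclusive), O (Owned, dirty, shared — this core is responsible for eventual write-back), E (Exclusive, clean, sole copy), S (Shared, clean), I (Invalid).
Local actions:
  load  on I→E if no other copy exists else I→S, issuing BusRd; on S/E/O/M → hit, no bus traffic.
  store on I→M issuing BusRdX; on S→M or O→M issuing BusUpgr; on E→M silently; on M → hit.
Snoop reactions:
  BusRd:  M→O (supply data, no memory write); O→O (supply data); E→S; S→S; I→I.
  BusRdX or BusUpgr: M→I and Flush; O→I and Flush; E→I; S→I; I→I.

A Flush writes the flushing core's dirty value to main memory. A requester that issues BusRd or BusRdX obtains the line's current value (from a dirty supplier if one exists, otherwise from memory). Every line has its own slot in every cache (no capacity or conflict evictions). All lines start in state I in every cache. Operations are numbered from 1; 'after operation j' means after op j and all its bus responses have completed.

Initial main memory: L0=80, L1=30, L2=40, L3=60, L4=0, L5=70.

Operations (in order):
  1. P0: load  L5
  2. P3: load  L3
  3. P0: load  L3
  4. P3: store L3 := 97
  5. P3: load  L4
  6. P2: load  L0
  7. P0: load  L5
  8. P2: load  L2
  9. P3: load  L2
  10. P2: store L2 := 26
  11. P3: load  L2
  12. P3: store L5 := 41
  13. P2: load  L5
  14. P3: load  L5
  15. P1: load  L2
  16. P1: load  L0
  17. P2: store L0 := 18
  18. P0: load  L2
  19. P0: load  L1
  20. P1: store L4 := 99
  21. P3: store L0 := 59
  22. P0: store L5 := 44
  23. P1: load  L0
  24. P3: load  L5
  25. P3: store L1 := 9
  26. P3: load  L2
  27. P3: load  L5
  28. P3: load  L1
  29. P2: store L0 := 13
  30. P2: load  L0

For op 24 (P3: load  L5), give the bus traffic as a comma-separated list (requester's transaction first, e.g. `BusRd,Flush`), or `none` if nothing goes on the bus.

  op1 P0: load  L5 → E/I/I/I on L5; bus BusRd; mem=70
  op2 P3: load  L3 → I/I/I/E on L3; bus BusRd; mem=60
  op3 P0: load  L3 → S/I/I/S on L3; bus BusRd; mem=60
  op4 P3: store L3 := 97 → I/I/I/M on L3; bus BusUpgr; mem=60
  op5 P3: load  L4 → I/I/I/E on L4; bus BusRd; mem=0
  op6 P2: load  L0 → I/I/E/I on L0; bus BusRd; mem=80
  op7 P0: load  L5 → E/I/I/I on L5; bus (none); mem=70
  op8 P2: load  L2 → I/I/E/I on L2; bus BusRd; mem=40
  op9 P3: load  L2 → I/I/S/S on L2; bus BusRd; mem=40
  op10 P2: store L2 := 26 → I/I/M/I on L2; bus BusUpgr; mem=40
  op11 P3: load  L2 → I/I/O/S on L2; bus BusRd; mem=40
  op12 P3: store L5 := 41 → I/I/I/M on L5; bus BusRdX; mem=70
  op13 P2: load  L5 → I/I/S/O on L5; bus BusRd; mem=70
  op14 P3: load  L5 → I/I/S/O on L5; bus (none); mem=70
  op15 P1: load  L2 → I/S/O/S on L2; bus BusRd; mem=40
  op16 P1: load  L0 → I/S/S/I on L0; bus BusRd; mem=80
  op17 P2: store L0 := 18 → I/I/M/I on L0; bus BusUpgr; mem=80
  op18 P0: load  L2 → S/S/O/S on L2; bus BusRd; mem=40
  op19 P0: load  L1 → E/I/I/I on L1; bus BusRd; mem=30
  op20 P1: store L4 := 99 → I/M/I/I on L4; bus BusRdX; mem=0
  op21 P3: store L0 := 59 → I/I/I/M on L0; bus BusRdX Flush; mem=18
  op22 P0: store L5 := 44 → M/I/I/I on L5; bus BusRdX Flush; mem=41
  op23 P1: load  L0 → I/S/I/O on L0; bus BusRd; mem=18
  op24 P3: load  L5 → O/I/I/S on L5; bus BusRd; mem=41
  op25 P3: store L1 := 9 → I/I/I/M on L1; bus BusRdX; mem=30
  op26 P3: load  L2 → S/S/O/S on L2; bus (none); mem=40
  op27 P3: load  L5 → O/I/I/S on L5; bus (none); mem=41
  op28 P3: load  L1 → I/I/I/M on L1; bus (none); mem=30
  op29 P2: store L0 := 13 → I/I/M/I on L0; bus BusRdX Flush; mem=59
  op30 P2: load  L0 → I/I/M/I on L0; bus (none); mem=59

bus = BusRd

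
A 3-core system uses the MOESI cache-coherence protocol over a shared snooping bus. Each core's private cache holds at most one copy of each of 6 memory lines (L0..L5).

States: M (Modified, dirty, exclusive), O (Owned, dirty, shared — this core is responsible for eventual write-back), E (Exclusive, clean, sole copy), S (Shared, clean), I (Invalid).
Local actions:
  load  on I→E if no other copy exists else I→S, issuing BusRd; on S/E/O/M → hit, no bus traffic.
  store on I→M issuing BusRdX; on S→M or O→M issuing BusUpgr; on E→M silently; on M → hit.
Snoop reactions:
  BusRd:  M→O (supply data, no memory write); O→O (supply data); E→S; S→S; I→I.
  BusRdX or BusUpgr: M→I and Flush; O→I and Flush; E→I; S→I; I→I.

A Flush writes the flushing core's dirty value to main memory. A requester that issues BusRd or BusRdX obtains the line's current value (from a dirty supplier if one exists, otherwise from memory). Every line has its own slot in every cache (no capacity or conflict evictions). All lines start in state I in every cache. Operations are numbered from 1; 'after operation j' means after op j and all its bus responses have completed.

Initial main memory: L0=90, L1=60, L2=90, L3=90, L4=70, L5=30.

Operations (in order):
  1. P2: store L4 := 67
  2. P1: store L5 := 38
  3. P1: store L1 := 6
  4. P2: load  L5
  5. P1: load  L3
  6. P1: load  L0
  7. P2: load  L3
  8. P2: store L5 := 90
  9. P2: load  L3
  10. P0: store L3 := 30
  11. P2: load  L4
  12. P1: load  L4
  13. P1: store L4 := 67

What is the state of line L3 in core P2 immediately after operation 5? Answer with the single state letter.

1. P2: store L4 := 67  bus=[BusRdX]  L4: P0=I P1=I P2=M  mem[L4]=70
2. P1: store L5 := 38  bus=[BusRdX]  L5: P0=I P1=M P2=I  mem[L5]=30
3. P1: store L1 := 6  bus=[BusRdX]  L1: P0=I P1=M P2=I  mem[L1]=60
4. P2: load  L5  bus=[BusRd]  L5: P0=I P1=O P2=S  mem[L5]=30
5. P1: load  L3  bus=[BusRd]  L3: P0=I P1=E P2=I  mem[L3]=90
6. P1: load  L0  bus=[BusRd]  L0: P0=I P1=E P2=I  mem[L0]=90
7. P2: load  L3  bus=[BusRd]  L3: P0=I P1=S P2=S  mem[L3]=90
8. P2: store L5 := 90  bus=[BusUpgr,Flush]  L5: P0=I P1=I P2=M  mem[L5]=38
9. P2: load  L3  bus=[-]  L3: P0=I P1=S P2=S  mem[L3]=90
10. P0: store L3 := 30  bus=[BusRdX]  L3: P0=M P1=I P2=I  mem[L3]=90
11. P2: load  L4  bus=[-]  L4: P0=I P1=I P2=M  mem[L4]=70
12. P1: load  L4  bus=[BusRd]  L4: P0=I P1=S P2=O  mem[L4]=70
13. P1: store L4 := 67  bus=[BusUpgr,Flush]  L4: P0=I P1=M P2=I  mem[L4]=67

state = I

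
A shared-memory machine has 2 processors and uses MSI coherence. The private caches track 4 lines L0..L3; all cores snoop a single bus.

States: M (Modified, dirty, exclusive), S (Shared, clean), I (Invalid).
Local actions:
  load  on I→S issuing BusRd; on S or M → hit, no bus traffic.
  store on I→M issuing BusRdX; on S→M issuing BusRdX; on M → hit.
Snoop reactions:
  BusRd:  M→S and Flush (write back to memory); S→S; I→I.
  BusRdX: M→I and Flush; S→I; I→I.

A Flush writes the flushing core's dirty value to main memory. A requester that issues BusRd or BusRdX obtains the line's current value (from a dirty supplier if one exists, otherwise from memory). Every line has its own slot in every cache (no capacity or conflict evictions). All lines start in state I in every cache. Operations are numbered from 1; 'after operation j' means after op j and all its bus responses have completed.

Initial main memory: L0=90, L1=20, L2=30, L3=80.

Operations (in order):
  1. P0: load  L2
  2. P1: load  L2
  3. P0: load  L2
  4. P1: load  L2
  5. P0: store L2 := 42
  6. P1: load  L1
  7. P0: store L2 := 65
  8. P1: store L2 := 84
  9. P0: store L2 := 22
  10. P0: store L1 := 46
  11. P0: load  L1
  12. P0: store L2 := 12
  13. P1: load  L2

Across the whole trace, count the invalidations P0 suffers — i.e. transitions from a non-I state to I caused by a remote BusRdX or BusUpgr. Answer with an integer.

invalidations = 1

1. P0: load  L2  bus=[BusRd]  L2: P0=S P1=I  mem[L2]=30
2. P1: load  L2  bus=[BusRd]  L2: P0=S P1=S  mem[L2]=30
3. P0: load  L2  bus=[-]  L2: P0=S P1=S  mem[L2]=30
4. P1: load  L2  bus=[-]  L2: P0=S P1=S  mem[L2]=30
5. P0: store L2 := 42  bus=[BusRdX]  L2: P0=M P1=I  mem[L2]=30
6. P1: load  L1  bus=[BusRd]  L1: P0=I P1=S  mem[L1]=20
7. P0: store L2 := 65  bus=[-]  L2: P0=M P1=I  mem[L2]=30
8. P1: store L2 := 84  bus=[BusRdX,Flush]  L2: P0=I P1=M  mem[L2]=65
9. P0: store L2 := 22  bus=[BusRdX,Flush]  L2: P0=M P1=I  mem[L2]=84
10. P0: store L1 := 46  bus=[BusRdX]  L1: P0=M P1=I  mem[L1]=20
11. P0: load  L1  bus=[-]  L1: P0=M P1=I  mem[L1]=20
12. P0: store L2 := 12  bus=[-]  L2: P0=M P1=I  mem[L2]=84
13. P1: load  L2  bus=[BusRd,Flush]  L2: P0=S P1=S  mem[L2]=12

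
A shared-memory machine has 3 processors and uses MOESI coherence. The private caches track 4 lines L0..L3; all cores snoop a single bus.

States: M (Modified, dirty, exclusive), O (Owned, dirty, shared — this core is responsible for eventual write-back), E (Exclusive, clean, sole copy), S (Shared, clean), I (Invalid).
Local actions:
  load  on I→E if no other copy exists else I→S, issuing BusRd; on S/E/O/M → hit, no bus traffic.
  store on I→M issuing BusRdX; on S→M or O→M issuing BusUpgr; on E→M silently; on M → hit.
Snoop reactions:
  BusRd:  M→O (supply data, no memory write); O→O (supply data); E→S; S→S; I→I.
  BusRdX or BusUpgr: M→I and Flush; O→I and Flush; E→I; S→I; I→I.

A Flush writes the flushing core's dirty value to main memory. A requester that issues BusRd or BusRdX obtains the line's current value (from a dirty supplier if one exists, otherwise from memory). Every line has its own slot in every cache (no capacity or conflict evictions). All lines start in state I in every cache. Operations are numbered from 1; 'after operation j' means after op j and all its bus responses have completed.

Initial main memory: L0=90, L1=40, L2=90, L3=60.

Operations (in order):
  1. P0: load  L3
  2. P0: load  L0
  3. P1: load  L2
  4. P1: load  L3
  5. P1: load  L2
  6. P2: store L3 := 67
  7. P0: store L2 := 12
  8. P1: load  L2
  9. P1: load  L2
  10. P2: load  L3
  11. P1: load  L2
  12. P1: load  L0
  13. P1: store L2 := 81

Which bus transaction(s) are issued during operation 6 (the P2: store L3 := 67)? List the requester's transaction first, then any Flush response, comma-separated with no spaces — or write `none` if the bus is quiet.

1. P0: load  L3  bus=[BusRd]  L3: P0=E P1=I P2=I  mem[L3]=60
2. P0: load  L0  bus=[BusRd]  L0: P0=E P1=I P2=I  mem[L0]=90
3. P1: load  L2  bus=[BusRd]  L2: P0=I P1=E P2=I  mem[L2]=90
4. P1: load  L3  bus=[BusRd]  L3: P0=S P1=S P2=I  mem[L3]=60
5. P1: load  L2  bus=[-]  L2: P0=I P1=E P2=I  mem[L2]=90
6. P2: store L3 := 67  bus=[BusRdX]  L3: P0=I P1=I P2=M  mem[L3]=60
7. P0: store L2 := 12  bus=[BusRdX]  L2: P0=M P1=I P2=I  mem[L2]=90
8. P1: load  L2  bus=[BusRd]  L2: P0=O P1=S P2=I  mem[L2]=90
9. P1: load  L2  bus=[-]  L2: P0=O P1=S P2=I  mem[L2]=90
10. P2: load  L3  bus=[-]  L3: P0=I P1=I P2=M  mem[L3]=60
11. P1: load  L2  bus=[-]  L2: P0=O P1=S P2=I  mem[L2]=90
12. P1: load  L0  bus=[BusRd]  L0: P0=S P1=S P2=I  mem[L0]=90
13. P1: store L2 := 81  bus=[BusUpgr,Flush]  L2: P0=I P1=M P2=I  mem[L2]=12

bus = BusRdX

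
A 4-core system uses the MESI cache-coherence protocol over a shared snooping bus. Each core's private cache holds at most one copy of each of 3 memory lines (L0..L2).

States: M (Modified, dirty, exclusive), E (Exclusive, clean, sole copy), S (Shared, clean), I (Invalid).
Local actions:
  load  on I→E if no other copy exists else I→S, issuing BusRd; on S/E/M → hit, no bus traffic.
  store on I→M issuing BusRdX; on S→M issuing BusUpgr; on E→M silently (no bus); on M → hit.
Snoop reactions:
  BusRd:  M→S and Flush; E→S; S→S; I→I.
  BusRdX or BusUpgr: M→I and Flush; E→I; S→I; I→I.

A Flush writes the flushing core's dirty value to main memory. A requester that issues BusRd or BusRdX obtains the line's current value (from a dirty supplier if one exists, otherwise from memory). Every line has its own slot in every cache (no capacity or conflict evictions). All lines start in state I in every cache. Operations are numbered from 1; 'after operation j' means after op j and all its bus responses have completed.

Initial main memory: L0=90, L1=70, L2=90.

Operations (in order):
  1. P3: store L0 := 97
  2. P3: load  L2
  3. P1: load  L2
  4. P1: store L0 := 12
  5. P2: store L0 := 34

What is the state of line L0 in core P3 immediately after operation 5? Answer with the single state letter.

  op1 P3: store L0 := 97 → I/I/I/M on L0; bus BusRdX; mem=90
  op2 P3: load  L2 → I/I/I/E on L2; bus BusRd; mem=90
  op3 P1: load  L2 → I/S/I/S on L2; bus BusRd; mem=90
  op4 P1: store L0 := 12 → I/M/I/I on L0; bus BusRdX Flush; mem=97
  op5 P2: store L0 := 34 → I/I/M/I on L0; bus BusRdX Flush; mem=12

state = I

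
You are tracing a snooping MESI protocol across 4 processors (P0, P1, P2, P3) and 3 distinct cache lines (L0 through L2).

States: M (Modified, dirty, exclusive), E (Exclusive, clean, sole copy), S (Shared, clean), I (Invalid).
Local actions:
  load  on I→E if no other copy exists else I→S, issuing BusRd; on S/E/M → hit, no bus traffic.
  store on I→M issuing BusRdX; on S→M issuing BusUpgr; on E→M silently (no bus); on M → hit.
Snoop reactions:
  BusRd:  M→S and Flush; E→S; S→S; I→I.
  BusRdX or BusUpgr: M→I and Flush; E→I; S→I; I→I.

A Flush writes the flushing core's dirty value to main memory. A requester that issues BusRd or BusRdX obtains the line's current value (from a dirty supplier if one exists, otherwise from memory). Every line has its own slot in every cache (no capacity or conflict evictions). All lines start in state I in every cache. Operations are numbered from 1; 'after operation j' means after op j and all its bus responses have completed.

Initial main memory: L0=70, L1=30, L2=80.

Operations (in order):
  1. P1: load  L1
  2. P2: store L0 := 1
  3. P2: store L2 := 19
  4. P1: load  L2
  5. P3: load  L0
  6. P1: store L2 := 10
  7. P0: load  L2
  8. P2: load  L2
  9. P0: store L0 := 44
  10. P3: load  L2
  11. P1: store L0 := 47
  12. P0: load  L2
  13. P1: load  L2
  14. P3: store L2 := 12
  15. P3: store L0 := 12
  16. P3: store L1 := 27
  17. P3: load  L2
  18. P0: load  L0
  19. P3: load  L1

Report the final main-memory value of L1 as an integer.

memory[L1] = 30

step 1: P1: load  L1  ⟶  IEII  (L1)  txn=BusRd  M[L1]=30
step 2: P2: store L0 := 1  ⟶  IIMI  (L0)  txn=BusRdX  M[L0]=70
step 3: P2: store L2 := 19  ⟶  IIMI  (L2)  txn=BusRdX  M[L2]=80
step 4: P1: load  L2  ⟶  ISSI  (L2)  txn=BusRd+Flush  M[L2]=19
step 5: P3: load  L0  ⟶  IISS  (L0)  txn=BusRd+Flush  M[L0]=1
step 6: P1: store L2 := 10  ⟶  IMII  (L2)  txn=BusUpgr  M[L2]=19
step 7: P0: load  L2  ⟶  SSII  (L2)  txn=BusRd+Flush  M[L2]=10
step 8: P2: load  L2  ⟶  SSSI  (L2)  txn=BusRd  M[L2]=10
step 9: P0: store L0 := 44  ⟶  MIII  (L0)  txn=BusRdX  M[L0]=1
step 10: P3: load  L2  ⟶  SSSS  (L2)  txn=BusRd  M[L2]=10
step 11: P1: store L0 := 47  ⟶  IMII  (L0)  txn=BusRdX+Flush  M[L0]=44
step 12: P0: load  L2  ⟶  SSSS  (L2)  txn=∅  M[L2]=10
step 13: P1: load  L2  ⟶  SSSS  (L2)  txn=∅  M[L2]=10
step 14: P3: store L2 := 12  ⟶  IIIM  (L2)  txn=BusUpgr  M[L2]=10
step 15: P3: store L0 := 12  ⟶  IIIM  (L0)  txn=BusRdX+Flush  M[L0]=47
step 16: P3: store L1 := 27  ⟶  IIIM  (L1)  txn=BusRdX  M[L1]=30
step 17: P3: load  L2  ⟶  IIIM  (L2)  txn=∅  M[L2]=10
step 18: P0: load  L0  ⟶  SIIS  (L0)  txn=BusRd+Flush  M[L0]=12
step 19: P3: load  L1  ⟶  IIIM  (L1)  txn=∅  M[L1]=30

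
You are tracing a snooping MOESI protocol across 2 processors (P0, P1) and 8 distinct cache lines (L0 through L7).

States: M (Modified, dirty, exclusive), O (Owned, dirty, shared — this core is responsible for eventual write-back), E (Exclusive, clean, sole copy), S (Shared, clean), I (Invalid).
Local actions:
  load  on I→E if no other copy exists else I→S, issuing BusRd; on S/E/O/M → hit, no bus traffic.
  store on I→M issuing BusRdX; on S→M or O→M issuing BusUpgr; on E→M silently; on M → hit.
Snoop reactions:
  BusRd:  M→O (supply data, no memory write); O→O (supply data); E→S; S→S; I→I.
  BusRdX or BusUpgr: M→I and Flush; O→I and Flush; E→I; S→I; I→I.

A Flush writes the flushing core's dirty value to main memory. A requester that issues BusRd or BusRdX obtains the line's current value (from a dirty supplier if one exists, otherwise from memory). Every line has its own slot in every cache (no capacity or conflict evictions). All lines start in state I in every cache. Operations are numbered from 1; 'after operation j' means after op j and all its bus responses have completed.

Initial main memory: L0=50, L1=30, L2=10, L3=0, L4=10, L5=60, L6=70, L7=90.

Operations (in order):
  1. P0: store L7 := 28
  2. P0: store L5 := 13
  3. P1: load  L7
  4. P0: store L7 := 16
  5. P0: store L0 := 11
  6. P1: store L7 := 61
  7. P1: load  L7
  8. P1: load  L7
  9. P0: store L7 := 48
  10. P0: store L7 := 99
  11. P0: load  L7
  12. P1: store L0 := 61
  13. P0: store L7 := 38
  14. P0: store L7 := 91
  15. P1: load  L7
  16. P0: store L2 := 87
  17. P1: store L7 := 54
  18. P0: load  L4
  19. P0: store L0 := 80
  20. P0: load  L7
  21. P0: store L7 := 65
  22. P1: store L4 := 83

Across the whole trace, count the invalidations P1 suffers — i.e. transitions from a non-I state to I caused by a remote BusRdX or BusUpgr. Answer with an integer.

1. P0: store L7 := 28  bus=[BusRdX]  L7: P0=M P1=I  mem[L7]=90
2. P0: store L5 := 13  bus=[BusRdX]  L5: P0=M P1=I  mem[L5]=60
3. P1: load  L7  bus=[BusRd]  L7: P0=O P1=S  mem[L7]=90
4. P0: store L7 := 16  bus=[BusUpgr]  L7: P0=M P1=I  mem[L7]=90
5. P0: store L0 := 11  bus=[BusRdX]  L0: P0=M P1=I  mem[L0]=50
6. P1: store L7 := 61  bus=[BusRdX,Flush]  L7: P0=I P1=M  mem[L7]=16
7. P1: load  L7  bus=[-]  L7: P0=I P1=M  mem[L7]=16
8. P1: load  L7  bus=[-]  L7: P0=I P1=M  mem[L7]=16
9. P0: store L7 := 48  bus=[BusRdX,Flush]  L7: P0=M P1=I  mem[L7]=61
10. P0: store L7 := 99  bus=[-]  L7: P0=M P1=I  mem[L7]=61
11. P0: load  L7  bus=[-]  L7: P0=M P1=I  mem[L7]=61
12. P1: store L0 := 61  bus=[BusRdX,Flush]  L0: P0=I P1=M  mem[L0]=11
13. P0: store L7 := 38  bus=[-]  L7: P0=M P1=I  mem[L7]=61
14. P0: store L7 := 91  bus=[-]  L7: P0=M P1=I  mem[L7]=61
15. P1: load  L7  bus=[BusRd]  L7: P0=O P1=S  mem[L7]=61
16. P0: store L2 := 87  bus=[BusRdX]  L2: P0=M P1=I  mem[L2]=10
17. P1: store L7 := 54  bus=[BusUpgr,Flush]  L7: P0=I P1=M  mem[L7]=91
18. P0: load  L4  bus=[BusRd]  L4: P0=E P1=I  mem[L4]=10
19. P0: store L0 := 80  bus=[BusRdX,Flush]  L0: P0=M P1=I  mem[L0]=61
20. P0: load  L7  bus=[BusRd]  L7: P0=S P1=O  mem[L7]=91
21. P0: store L7 := 65  bus=[BusUpgr,Flush]  L7: P0=M P1=I  mem[L7]=54
22. P1: store L4 := 83  bus=[BusRdX]  L4: P0=I P1=M  mem[L4]=10

invalidations = 4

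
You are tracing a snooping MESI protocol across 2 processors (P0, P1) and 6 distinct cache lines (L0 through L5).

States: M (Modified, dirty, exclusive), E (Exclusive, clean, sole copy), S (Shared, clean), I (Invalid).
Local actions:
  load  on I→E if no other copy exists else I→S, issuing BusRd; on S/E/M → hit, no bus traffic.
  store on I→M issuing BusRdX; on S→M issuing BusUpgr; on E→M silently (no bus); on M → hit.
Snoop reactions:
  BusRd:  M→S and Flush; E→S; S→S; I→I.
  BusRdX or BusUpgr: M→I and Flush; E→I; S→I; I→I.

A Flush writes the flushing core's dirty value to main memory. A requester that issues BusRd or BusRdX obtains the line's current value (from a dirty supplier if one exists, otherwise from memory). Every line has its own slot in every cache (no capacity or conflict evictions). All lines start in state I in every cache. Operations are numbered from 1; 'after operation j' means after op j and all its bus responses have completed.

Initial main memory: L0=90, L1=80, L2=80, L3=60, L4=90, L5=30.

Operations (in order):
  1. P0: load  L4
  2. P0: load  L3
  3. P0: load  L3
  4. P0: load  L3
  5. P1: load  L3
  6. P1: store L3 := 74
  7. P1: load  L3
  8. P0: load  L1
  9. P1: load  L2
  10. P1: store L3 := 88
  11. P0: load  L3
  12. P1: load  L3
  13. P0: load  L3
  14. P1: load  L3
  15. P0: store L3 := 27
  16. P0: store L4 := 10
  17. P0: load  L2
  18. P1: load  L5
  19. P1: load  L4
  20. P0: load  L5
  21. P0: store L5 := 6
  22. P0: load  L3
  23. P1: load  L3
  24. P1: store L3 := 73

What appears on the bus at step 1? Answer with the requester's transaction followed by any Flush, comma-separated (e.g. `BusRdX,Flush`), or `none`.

[1] P0: load  L4 | P0:E(90), P1:I | bus: BusRd
[2] P0: load  L3 | P0:E(60), P1:I | bus: BusRd
[3] P0: load  L3 | P0:E(60), P1:I | bus: none
[4] P0: load  L3 | P0:E(60), P1:I | bus: none
[5] P1: load  L3 | P0:S(60), P1:S(60) | bus: BusRd
[6] P1: store L3 := 74 | P0:I, P1:M(74) | bus: BusUpgr
[7] P1: load  L3 | P0:I, P1:M(74) | bus: none
[8] P0: load  L1 | P0:E(80), P1:I | bus: BusRd
[9] P1: load  L2 | P0:I, P1:E(80) | bus: BusRd
[10] P1: store L3 := 88 | P0:I, P1:M(88) | bus: none
[11] P0: load  L3 | P0:S(88), P1:S(88) | bus: BusRd,Flush
[12] P1: load  L3 | P0:S(88), P1:S(88) | bus: none
[13] P0: load  L3 | P0:S(88), P1:S(88) | bus: none
[14] P1: load  L3 | P0:S(88), P1:S(88) | bus: none
[15] P0: store L3 := 27 | P0:M(27), P1:I | bus: BusUpgr
[16] P0: store L4 := 10 | P0:M(10), P1:I | bus: none
[17] P0: load  L2 | P0:S(80), P1:S(80) | bus: BusRd
[18] P1: load  L5 | P0:I, P1:E(30) | bus: BusRd
[19] P1: load  L4 | P0:S(10), P1:S(10) | bus: BusRd,Flush
[20] P0: load  L5 | P0:S(30), P1:S(30) | bus: BusRd
[21] P0: store L5 := 6 | P0:M(6), P1:I | bus: BusUpgr
[22] P0: load  L3 | P0:M(27), P1:I | bus: none
[23] P1: load  L3 | P0:S(27), P1:S(27) | bus: BusRd,Flush
[24] P1: store L3 := 73 | P0:I, P1:M(73) | bus: BusUpgr

bus = BusRd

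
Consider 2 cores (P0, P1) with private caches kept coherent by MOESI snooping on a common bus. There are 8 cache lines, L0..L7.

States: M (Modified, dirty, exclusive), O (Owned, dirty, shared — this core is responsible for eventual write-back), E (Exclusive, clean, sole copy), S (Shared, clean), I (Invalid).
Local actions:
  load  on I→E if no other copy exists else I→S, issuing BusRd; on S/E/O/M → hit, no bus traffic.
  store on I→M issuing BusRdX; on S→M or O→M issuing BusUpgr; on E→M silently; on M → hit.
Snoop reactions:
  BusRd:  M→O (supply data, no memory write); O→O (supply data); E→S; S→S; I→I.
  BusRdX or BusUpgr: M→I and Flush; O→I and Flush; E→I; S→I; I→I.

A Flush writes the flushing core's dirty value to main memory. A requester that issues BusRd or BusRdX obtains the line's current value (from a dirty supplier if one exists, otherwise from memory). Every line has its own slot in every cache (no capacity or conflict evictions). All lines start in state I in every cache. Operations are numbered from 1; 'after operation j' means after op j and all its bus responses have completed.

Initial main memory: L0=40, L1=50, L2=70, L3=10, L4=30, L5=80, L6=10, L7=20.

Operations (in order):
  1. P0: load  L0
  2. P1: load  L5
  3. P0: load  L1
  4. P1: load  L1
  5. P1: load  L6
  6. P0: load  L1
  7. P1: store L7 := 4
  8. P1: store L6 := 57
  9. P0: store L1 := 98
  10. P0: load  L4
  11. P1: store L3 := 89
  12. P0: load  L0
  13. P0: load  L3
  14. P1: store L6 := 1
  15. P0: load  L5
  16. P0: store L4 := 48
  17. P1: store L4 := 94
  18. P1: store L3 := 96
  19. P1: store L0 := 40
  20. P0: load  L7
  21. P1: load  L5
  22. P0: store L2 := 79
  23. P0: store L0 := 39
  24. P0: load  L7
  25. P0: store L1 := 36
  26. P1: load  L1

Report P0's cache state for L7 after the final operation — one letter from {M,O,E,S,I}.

[1] P0: load  L0 | P0:E(40), P1:I | bus: BusRd
[2] P1: load  L5 | P0:I, P1:E(80) | bus: BusRd
[3] P0: load  L1 | P0:E(50), P1:I | bus: BusRd
[4] P1: load  L1 | P0:S(50), P1:S(50) | bus: BusRd
[5] P1: load  L6 | P0:I, P1:E(10) | bus: BusRd
[6] P0: load  L1 | P0:S(50), P1:S(50) | bus: none
[7] P1: store L7 := 4 | P0:I, P1:M(4) | bus: BusRdX
[8] P1: store L6 := 57 | P0:I, P1:M(57) | bus: none
[9] P0: store L1 := 98 | P0:M(98), P1:I | bus: BusUpgr
[10] P0: load  L4 | P0:E(30), P1:I | bus: BusRd
[11] P1: store L3 := 89 | P0:I, P1:M(89) | bus: BusRdX
[12] P0: load  L0 | P0:E(40), P1:I | bus: none
[13] P0: load  L3 | P0:S(89), P1:O(89) | bus: BusRd
[14] P1: store L6 := 1 | P0:I, P1:M(1) | bus: none
[15] P0: load  L5 | P0:S(80), P1:S(80) | bus: BusRd
[16] P0: store L4 := 48 | P0:M(48), P1:I | bus: none
[17] P1: store L4 := 94 | P0:I, P1:M(94) | bus: BusRdX,Flush
[18] P1: store L3 := 96 | P0:I, P1:M(96) | bus: BusUpgr
[19] P1: store L0 := 40 | P0:I, P1:M(40) | bus: BusRdX
[20] P0: load  L7 | P0:S(4), P1:O(4) | bus: BusRd
[21] P1: load  L5 | P0:S(80), P1:S(80) | bus: none
[22] P0: store L2 := 79 | P0:M(79), P1:I | bus: BusRdX
[23] P0: store L0 := 39 | P0:M(39), P1:I | bus: BusRdX,Flush
[24] P0: load  L7 | P0:S(4), P1:O(4) | bus: none
[25] P0: store L1 := 36 | P0:M(36), P1:I | bus: none
[26] P1: load  L1 | P0:O(36), P1:S(36) | bus: BusRd

state = S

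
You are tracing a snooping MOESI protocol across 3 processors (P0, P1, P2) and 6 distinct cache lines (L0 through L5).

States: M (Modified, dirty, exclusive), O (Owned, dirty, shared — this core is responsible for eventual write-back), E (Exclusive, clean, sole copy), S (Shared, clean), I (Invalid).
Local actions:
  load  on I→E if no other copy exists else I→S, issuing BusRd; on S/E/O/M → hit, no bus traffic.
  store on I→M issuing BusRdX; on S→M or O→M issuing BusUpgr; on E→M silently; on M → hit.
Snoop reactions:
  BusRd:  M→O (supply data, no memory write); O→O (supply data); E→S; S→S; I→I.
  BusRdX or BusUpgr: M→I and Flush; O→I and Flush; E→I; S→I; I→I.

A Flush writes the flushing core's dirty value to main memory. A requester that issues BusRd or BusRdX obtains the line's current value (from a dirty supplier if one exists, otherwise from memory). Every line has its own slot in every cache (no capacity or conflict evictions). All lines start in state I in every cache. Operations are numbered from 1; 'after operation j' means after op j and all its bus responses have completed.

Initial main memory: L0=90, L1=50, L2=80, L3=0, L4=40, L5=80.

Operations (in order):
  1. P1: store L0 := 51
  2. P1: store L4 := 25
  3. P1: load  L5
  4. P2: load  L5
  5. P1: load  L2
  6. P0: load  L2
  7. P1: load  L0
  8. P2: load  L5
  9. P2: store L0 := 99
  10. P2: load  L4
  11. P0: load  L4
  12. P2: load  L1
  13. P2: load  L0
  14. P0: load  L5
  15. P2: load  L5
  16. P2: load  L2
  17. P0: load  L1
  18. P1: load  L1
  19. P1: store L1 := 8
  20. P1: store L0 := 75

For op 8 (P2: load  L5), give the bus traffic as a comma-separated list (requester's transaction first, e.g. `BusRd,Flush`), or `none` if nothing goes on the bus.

step 1: P1: store L0 := 51  ⟶  IMI  (L0)  txn=BusRdX  M[L0]=90
step 2: P1: store L4 := 25  ⟶  IMI  (L4)  txn=BusRdX  M[L4]=40
step 3: P1: load  L5  ⟶  IEI  (L5)  txn=BusRd  M[L5]=80
step 4: P2: load  L5  ⟶  ISS  (L5)  txn=BusRd  M[L5]=80
step 5: P1: load  L2  ⟶  IEI  (L2)  txn=BusRd  M[L2]=80
step 6: P0: load  L2  ⟶  SSI  (L2)  txn=BusRd  M[L2]=80
step 7: P1: load  L0  ⟶  IMI  (L0)  txn=∅  M[L0]=90
step 8: P2: load  L5  ⟶  ISS  (L5)  txn=∅  M[L5]=80
step 9: P2: store L0 := 99  ⟶  IIM  (L0)  txn=BusRdX+Flush  M[L0]=51
step 10: P2: load  L4  ⟶  IOS  (L4)  txn=BusRd  M[L4]=40
step 11: P0: load  L4  ⟶  SOS  (L4)  txn=BusRd  M[L4]=40
step 12: P2: load  L1  ⟶  IIE  (L1)  txn=BusRd  M[L1]=50
step 13: P2: load  L0  ⟶  IIM  (L0)  txn=∅  M[L0]=51
step 14: P0: load  L5  ⟶  SSS  (L5)  txn=BusRd  M[L5]=80
step 15: P2: load  L5  ⟶  SSS  (L5)  txn=∅  M[L5]=80
step 16: P2: load  L2  ⟶  SSS  (L2)  txn=BusRd  M[L2]=80
step 17: P0: load  L1  ⟶  SIS  (L1)  txn=BusRd  M[L1]=50
step 18: P1: load  L1  ⟶  SSS  (L1)  txn=BusRd  M[L1]=50
step 19: P1: store L1 := 8  ⟶  IMI  (L1)  txn=BusUpgr  M[L1]=50
step 20: P1: store L0 := 75  ⟶  IMI  (L0)  txn=BusRdX+Flush  M[L0]=99

bus = none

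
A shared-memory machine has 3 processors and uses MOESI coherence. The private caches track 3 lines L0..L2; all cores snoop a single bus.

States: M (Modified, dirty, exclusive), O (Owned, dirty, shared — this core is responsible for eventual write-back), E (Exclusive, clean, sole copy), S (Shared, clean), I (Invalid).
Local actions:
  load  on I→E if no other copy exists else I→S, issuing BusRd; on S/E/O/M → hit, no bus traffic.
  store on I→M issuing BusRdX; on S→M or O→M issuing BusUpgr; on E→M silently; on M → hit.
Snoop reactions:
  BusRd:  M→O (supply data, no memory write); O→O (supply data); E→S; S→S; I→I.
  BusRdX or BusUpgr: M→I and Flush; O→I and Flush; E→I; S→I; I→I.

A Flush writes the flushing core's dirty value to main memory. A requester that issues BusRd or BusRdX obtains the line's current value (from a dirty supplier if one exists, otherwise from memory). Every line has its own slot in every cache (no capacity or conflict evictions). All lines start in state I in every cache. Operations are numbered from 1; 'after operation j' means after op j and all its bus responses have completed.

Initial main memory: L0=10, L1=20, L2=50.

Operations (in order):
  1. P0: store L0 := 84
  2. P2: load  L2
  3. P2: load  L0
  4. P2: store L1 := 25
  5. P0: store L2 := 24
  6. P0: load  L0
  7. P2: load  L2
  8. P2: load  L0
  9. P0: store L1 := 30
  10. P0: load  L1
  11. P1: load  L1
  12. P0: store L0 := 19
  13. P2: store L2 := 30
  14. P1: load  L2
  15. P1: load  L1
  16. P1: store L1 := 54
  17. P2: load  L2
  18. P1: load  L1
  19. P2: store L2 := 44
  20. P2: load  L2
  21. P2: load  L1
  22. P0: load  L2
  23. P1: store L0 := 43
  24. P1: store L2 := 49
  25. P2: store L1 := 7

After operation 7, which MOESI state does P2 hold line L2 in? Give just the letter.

state = S

step 1: P0: store L0 := 84  ⟶  MII  (L0)  txn=BusRdX  M[L0]=10
step 2: P2: load  L2  ⟶  IIE  (L2)  txn=BusRd  M[L2]=50
step 3: P2: load  L0  ⟶  OIS  (L0)  txn=BusRd  M[L0]=10
step 4: P2: store L1 := 25  ⟶  IIM  (L1)  txn=BusRdX  M[L1]=20
step 5: P0: store L2 := 24  ⟶  MII  (L2)  txn=BusRdX  M[L2]=50
step 6: P0: load  L0  ⟶  OIS  (L0)  txn=∅  M[L0]=10
step 7: P2: load  L2  ⟶  OIS  (L2)  txn=BusRd  M[L2]=50
step 8: P2: load  L0  ⟶  OIS  (L0)  txn=∅  M[L0]=10
step 9: P0: store L1 := 30  ⟶  MII  (L1)  txn=BusRdX+Flush  M[L1]=25
step 10: P0: load  L1  ⟶  MII  (L1)  txn=∅  M[L1]=25
step 11: P1: load  L1  ⟶  OSI  (L1)  txn=BusRd  M[L1]=25
step 12: P0: store L0 := 19  ⟶  MII  (L0)  txn=BusUpgr  M[L0]=10
step 13: P2: store L2 := 30  ⟶  IIM  (L2)  txn=BusUpgr+Flush  M[L2]=24
step 14: P1: load  L2  ⟶  ISO  (L2)  txn=BusRd  M[L2]=24
step 15: P1: load  L1  ⟶  OSI  (L1)  txn=∅  M[L1]=25
step 16: P1: store L1 := 54  ⟶  IMI  (L1)  txn=BusUpgr+Flush  M[L1]=30
step 17: P2: load  L2  ⟶  ISO  (L2)  txn=∅  M[L2]=24
step 18: P1: load  L1  ⟶  IMI  (L1)  txn=∅  M[L1]=30
step 19: P2: store L2 := 44  ⟶  IIM  (L2)  txn=BusUpgr  M[L2]=24
step 20: P2: load  L2  ⟶  IIM  (L2)  txn=∅  M[L2]=24
step 21: P2: load  L1  ⟶  IOS  (L1)  txn=BusRd  M[L1]=30
step 22: P0: load  L2  ⟶  SIO  (L2)  txn=BusRd  M[L2]=24
step 23: P1: store L0 := 43  ⟶  IMI  (L0)  txn=BusRdX+Flush  M[L0]=19
step 24: P1: store L2 := 49  ⟶  IMI  (L2)  txn=BusRdX+Flush  M[L2]=44
step 25: P2: store L1 := 7  ⟶  IIM  (L1)  txn=BusUpgr+Flush  M[L1]=54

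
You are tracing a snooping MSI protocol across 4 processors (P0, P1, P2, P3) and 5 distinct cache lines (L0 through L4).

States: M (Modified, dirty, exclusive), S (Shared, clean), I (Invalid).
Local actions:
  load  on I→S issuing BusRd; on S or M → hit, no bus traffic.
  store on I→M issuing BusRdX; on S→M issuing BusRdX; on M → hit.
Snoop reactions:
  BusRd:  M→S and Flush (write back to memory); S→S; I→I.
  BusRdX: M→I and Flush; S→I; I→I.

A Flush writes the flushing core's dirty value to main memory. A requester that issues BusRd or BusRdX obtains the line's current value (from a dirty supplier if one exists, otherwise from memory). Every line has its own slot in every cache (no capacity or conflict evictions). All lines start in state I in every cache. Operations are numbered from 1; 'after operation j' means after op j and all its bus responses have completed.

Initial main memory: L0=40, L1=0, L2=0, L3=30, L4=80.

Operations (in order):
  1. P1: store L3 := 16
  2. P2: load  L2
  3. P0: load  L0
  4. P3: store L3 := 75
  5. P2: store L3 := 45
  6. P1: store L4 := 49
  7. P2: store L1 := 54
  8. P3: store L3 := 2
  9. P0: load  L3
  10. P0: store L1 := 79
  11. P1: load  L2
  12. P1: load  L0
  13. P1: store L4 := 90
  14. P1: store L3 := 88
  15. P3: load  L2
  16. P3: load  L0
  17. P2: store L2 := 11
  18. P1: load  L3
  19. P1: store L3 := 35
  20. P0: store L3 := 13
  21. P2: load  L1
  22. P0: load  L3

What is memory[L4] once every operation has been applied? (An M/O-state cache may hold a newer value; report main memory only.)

  op1 P1: store L3 := 16 → I/M/I/I on L3; bus BusRdX; mem=30
  op2 P2: load  L2 → I/I/S/I on L2; bus BusRd; mem=0
  op3 P0: load  L0 → S/I/I/I on L0; bus BusRd; mem=40
  op4 P3: store L3 := 75 → I/I/I/M on L3; bus BusRdX Flush; mem=16
  op5 P2: store L3 := 45 → I/I/M/I on L3; bus BusRdX Flush; mem=75
  op6 P1: store L4 := 49 → I/M/I/I on L4; bus BusRdX; mem=80
  op7 P2: store L1 := 54 → I/I/M/I on L1; bus BusRdX; mem=0
  op8 P3: store L3 := 2 → I/I/I/M on L3; bus BusRdX Flush; mem=45
  op9 P0: load  L3 → S/I/I/S on L3; bus BusRd Flush; mem=2
  op10 P0: store L1 := 79 → M/I/I/I on L1; bus BusRdX Flush; mem=54
  op11 P1: load  L2 → I/S/S/I on L2; bus BusRd; mem=0
  op12 P1: load  L0 → S/S/I/I on L0; bus BusRd; mem=40
  op13 P1: store L4 := 90 → I/M/I/I on L4; bus (none); mem=80
  op14 P1: store L3 := 88 → I/M/I/I on L3; bus BusRdX; mem=2
  op15 P3: load  L2 → I/S/S/S on L2; bus BusRd; mem=0
  op16 P3: load  L0 → S/S/I/S on L0; bus BusRd; mem=40
  op17 P2: store L2 := 11 → I/I/M/I on L2; bus BusRdX; mem=0
  op18 P1: load  L3 → I/M/I/I on L3; bus (none); mem=2
  op19 P1: store L3 := 35 → I/M/I/I on L3; bus (none); mem=2
  op20 P0: store L3 := 13 → M/I/I/I on L3; bus BusRdX Flush; mem=35
  op21 P2: load  L1 → S/I/S/I on L1; bus BusRd Flush; mem=79
  op22 P0: load  L3 → M/I/I/I on L3; bus (none); mem=35

memory[L4] = 80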